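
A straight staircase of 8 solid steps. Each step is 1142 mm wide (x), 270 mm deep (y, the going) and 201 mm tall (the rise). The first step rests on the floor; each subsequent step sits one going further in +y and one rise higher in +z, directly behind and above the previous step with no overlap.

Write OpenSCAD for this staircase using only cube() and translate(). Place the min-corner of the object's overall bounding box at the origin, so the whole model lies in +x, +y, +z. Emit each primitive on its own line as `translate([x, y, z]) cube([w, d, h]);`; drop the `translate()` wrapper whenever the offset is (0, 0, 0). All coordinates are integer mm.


cube([1142, 270, 201]);
translate([0, 270, 201]) cube([1142, 270, 201]);
translate([0, 540, 402]) cube([1142, 270, 201]);
translate([0, 810, 603]) cube([1142, 270, 201]);
translate([0, 1080, 804]) cube([1142, 270, 201]);
translate([0, 1350, 1005]) cube([1142, 270, 201]);
translate([0, 1620, 1206]) cube([1142, 270, 201]);
translate([0, 1890, 1407]) cube([1142, 270, 201]);


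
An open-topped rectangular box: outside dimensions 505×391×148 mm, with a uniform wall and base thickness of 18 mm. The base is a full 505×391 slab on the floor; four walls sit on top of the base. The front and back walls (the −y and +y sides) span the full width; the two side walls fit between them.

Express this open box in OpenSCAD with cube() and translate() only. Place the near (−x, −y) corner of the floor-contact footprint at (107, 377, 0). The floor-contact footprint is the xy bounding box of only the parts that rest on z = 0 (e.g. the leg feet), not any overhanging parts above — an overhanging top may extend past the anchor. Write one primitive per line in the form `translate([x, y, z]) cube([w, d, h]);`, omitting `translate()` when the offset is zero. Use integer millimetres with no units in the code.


translate([107, 377, 0]) cube([505, 391, 18]);
translate([107, 377, 18]) cube([505, 18, 130]);
translate([107, 750, 18]) cube([505, 18, 130]);
translate([107, 395, 18]) cube([18, 355, 130]);
translate([594, 395, 18]) cube([18, 355, 130]);


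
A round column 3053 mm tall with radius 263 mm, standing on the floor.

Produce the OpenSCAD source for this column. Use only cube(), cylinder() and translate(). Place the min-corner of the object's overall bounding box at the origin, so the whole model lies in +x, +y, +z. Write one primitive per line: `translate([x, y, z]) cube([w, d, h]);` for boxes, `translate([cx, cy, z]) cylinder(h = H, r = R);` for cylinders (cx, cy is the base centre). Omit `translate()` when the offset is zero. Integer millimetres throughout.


translate([263, 263, 0]) cylinder(h = 3053, r = 263);


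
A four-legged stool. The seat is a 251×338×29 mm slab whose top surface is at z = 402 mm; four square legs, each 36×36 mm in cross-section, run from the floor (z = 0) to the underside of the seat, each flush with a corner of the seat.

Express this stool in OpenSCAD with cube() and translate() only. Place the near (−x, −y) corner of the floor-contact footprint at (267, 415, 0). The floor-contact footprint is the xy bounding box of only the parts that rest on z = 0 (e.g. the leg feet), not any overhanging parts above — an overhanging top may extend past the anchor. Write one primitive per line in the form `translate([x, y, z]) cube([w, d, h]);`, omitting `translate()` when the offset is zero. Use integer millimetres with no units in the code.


translate([267, 415, 373]) cube([251, 338, 29]);
translate([267, 415, 0]) cube([36, 36, 373]);
translate([482, 415, 0]) cube([36, 36, 373]);
translate([267, 717, 0]) cube([36, 36, 373]);
translate([482, 717, 0]) cube([36, 36, 373]);


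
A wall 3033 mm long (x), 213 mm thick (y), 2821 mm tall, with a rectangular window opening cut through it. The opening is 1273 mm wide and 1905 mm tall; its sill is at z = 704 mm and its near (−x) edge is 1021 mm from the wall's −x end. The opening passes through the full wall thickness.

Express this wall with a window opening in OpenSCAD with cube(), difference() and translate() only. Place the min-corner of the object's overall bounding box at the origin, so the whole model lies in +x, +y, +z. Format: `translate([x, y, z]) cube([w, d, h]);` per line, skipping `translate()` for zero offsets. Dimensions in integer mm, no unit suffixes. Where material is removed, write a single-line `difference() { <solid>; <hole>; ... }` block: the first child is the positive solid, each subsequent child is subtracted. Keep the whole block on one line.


difference() { cube([3033, 213, 2821]); translate([1021, 0, 704]) cube([1273, 213, 1905]); }


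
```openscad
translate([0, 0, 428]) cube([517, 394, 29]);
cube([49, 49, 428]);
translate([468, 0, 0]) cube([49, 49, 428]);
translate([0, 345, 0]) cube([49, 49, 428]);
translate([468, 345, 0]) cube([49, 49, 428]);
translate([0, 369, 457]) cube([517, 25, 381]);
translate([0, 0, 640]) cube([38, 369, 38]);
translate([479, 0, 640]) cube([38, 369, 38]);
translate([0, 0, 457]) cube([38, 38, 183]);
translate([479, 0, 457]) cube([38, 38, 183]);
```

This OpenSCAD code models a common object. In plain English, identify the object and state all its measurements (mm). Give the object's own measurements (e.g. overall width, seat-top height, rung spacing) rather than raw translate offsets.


A chair. The seat is a 517×394×29 mm slab with its top at z = 457 mm, on four 49×49 mm corner legs (flush with the seat edges, standing on z = 0). A flat backrest 25 mm thick, 381 mm tall, spans the full seat width and rises from the seat top along its +y edge, rear face flush with the rear of the seat. Two armrests of 38×38 mm section run along each side from the seat's front edge to the front of the backrest, top faces 221 mm above the seat top and outer faces flush with the seat's x-edges; a 38×38 mm post under the front of each armrest stands on the seat at the front corner.


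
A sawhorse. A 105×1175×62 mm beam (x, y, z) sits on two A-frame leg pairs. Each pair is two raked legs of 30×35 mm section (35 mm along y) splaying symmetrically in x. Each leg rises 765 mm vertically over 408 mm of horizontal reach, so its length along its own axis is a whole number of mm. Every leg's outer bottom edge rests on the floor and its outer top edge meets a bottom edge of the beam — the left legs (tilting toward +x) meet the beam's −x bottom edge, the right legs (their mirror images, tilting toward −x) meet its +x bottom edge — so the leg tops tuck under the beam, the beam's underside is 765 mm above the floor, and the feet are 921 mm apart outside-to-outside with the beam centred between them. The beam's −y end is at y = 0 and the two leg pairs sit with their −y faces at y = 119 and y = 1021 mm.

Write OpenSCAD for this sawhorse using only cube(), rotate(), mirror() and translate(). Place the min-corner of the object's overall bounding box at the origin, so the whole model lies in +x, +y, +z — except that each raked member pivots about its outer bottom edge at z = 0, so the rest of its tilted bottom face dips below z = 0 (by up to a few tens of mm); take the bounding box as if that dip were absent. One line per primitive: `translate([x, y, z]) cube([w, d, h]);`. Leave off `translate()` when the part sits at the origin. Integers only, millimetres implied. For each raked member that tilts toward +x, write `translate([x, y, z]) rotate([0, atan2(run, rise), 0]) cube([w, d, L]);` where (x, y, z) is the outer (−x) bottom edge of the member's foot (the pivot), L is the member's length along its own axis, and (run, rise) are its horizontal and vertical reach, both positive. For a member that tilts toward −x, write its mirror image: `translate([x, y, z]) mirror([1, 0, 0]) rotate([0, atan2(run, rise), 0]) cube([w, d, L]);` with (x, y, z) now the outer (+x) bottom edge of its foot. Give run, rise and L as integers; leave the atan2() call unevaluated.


translate([408, 0, 765]) cube([105, 1175, 62]);
translate([0, 119, 0]) rotate([0, atan2(408, 765), 0]) cube([30, 35, 867]);
translate([921, 119, 0]) mirror([1, 0, 0]) rotate([0, atan2(408, 765), 0]) cube([30, 35, 867]);
translate([0, 1021, 0]) rotate([0, atan2(408, 765), 0]) cube([30, 35, 867]);
translate([921, 1021, 0]) mirror([1, 0, 0]) rotate([0, atan2(408, 765), 0]) cube([30, 35, 867]);


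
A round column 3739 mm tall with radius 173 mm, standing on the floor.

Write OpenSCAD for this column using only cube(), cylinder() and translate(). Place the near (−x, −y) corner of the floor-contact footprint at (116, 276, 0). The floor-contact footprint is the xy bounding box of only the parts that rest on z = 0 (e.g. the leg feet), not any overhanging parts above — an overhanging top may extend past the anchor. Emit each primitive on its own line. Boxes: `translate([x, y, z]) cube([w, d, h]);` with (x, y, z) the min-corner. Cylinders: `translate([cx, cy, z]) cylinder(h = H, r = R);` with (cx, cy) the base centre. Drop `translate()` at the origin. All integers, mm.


translate([289, 449, 0]) cylinder(h = 3739, r = 173);


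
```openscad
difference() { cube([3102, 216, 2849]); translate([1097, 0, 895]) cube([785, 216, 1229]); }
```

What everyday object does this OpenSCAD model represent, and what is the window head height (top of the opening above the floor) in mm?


A wall with a window opening. The window head height is 2124 mm.

A wall with a rectangular opening subtracted — a window. Sill at z = 895, opening 1229 mm tall, so the head is at 895 + 1229 = 2124 mm.


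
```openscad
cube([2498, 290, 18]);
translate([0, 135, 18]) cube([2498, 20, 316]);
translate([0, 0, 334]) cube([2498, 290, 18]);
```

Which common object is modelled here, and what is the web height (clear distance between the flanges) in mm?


An I-beam. The web height is 316 mm.

Two wide flanges with a thin centred web — an I-beam. Overall 352 mm minus two 18 mm flanges gives a web of 352 − 2·18 = 316 mm.


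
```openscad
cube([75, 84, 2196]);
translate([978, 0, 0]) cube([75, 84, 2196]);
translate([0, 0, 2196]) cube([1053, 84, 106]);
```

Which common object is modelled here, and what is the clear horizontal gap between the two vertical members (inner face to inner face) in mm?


A door frame. The clear opening width is 903 mm.

Two 2196 mm tall posts with a header on top — a door frame. The left jamb is 75 mm wide at x = 0; the right jamb starts at x = 978. The clear opening is 978 − 75 = 903 mm.


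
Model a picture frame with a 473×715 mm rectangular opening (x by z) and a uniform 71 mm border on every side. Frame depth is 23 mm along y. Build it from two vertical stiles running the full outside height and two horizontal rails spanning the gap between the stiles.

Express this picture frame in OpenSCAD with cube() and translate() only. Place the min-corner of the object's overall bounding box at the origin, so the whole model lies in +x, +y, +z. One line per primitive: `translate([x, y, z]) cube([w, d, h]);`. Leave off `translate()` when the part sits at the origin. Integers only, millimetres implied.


cube([71, 23, 857]);
translate([544, 0, 0]) cube([71, 23, 857]);
translate([71, 0, 0]) cube([473, 23, 71]);
translate([71, 0, 786]) cube([473, 23, 71]);


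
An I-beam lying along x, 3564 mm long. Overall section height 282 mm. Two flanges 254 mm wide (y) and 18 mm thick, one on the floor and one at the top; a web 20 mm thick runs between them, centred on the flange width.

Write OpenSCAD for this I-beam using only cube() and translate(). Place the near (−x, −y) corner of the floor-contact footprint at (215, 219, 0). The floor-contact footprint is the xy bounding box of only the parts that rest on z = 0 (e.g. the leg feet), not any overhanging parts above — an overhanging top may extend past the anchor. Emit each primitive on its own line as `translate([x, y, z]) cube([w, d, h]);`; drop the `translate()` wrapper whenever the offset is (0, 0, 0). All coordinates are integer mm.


translate([215, 219, 0]) cube([3564, 254, 18]);
translate([215, 336, 18]) cube([3564, 20, 246]);
translate([215, 219, 264]) cube([3564, 254, 18]);


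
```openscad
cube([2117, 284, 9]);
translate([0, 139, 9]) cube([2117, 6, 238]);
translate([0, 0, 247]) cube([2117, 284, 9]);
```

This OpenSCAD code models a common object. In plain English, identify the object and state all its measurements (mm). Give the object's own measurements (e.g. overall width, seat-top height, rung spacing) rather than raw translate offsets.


An I-beam lying along x, 2117 mm long. Overall section height 256 mm. Two flanges 284 mm wide (y) and 9 mm thick, one on the floor and one at the top; a web 6 mm thick runs between them, centred on the flange width.


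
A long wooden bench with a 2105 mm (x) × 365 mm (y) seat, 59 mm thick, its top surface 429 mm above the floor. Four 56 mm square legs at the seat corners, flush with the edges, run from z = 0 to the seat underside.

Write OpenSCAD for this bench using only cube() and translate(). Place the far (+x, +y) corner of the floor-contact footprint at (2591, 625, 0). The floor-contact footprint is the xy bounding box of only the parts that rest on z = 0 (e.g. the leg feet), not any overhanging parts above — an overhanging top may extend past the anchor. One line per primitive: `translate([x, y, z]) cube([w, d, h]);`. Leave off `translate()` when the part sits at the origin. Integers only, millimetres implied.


// leg_h = 429 − 59 = 370
translate([486, 260, 370]) cube([2105, 365, 59]);
translate([486, 260, 0]) cube([56, 56, 370]);
translate([486, 569, 0]) cube([56, 56, 370]);
translate([2535, 260, 0]) cube([56, 56, 370]);
translate([2535, 569, 0]) cube([56, 56, 370]);


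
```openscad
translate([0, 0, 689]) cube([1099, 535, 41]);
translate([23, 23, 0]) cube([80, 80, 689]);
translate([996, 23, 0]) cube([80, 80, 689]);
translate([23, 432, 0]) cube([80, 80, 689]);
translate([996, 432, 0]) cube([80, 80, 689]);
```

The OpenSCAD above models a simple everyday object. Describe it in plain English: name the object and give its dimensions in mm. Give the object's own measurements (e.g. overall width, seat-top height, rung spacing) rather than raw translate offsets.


A table: top 1099 mm (x) × 535 mm (y), 41 mm thick, upper face at z = 730 mm, on four 80×80 mm square legs, each inset 23 mm from the nearest pair of top edges from z = 0 to the bottom of the top.


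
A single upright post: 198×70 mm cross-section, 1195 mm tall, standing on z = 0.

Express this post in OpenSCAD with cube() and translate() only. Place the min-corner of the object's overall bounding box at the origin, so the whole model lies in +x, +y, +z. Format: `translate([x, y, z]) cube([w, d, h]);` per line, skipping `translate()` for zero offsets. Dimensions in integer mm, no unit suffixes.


cube([198, 70, 1195]);


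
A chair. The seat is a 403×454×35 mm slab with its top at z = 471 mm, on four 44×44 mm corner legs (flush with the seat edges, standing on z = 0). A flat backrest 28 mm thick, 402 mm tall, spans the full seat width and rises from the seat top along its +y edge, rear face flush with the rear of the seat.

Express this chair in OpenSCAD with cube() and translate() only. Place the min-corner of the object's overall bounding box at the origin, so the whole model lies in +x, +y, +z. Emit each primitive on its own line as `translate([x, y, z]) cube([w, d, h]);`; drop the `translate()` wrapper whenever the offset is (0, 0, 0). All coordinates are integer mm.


translate([0, 0, 436]) cube([403, 454, 35]);
cube([44, 44, 436]);
translate([359, 0, 0]) cube([44, 44, 436]);
translate([0, 410, 0]) cube([44, 44, 436]);
translate([359, 410, 0]) cube([44, 44, 436]);
translate([0, 426, 471]) cube([403, 28, 402]);


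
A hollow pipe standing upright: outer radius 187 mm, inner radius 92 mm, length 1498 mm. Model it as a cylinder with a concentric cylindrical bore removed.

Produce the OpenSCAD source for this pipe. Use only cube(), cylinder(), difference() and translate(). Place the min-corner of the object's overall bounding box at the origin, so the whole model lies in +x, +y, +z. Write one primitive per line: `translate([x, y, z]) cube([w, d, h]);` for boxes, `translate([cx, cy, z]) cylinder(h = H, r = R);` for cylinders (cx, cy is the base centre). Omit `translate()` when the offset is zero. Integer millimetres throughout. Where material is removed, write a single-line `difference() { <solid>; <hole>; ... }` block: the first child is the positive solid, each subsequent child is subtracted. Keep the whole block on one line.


difference() { translate([187, 187, 0]) cylinder(h = 1498, r = 187); translate([187, 187, 0]) cylinder(h = 1498, r = 92); }


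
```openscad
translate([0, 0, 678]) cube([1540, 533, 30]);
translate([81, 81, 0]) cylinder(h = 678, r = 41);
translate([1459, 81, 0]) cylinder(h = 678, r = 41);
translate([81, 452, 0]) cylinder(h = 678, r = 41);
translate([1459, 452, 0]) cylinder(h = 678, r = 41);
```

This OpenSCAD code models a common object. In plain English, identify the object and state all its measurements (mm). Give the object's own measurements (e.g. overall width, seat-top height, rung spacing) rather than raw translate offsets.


A rectangular dining table. The top is 1540×533×30 mm with its upper surface at z = 708 mm. It stands on four round legs of 82 mm diameter, each leg's bounding box inset 40 mm from the nearest pair of top edges, running from the floor to the underside of the top.


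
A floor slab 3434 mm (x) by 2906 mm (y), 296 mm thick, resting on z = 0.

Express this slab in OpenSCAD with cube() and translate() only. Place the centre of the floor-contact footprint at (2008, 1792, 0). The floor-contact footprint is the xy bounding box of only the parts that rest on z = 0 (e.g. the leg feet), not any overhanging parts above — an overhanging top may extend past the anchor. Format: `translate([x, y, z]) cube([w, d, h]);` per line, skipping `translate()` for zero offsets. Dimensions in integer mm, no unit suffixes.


translate([291, 339, 0]) cube([3434, 2906, 296]);


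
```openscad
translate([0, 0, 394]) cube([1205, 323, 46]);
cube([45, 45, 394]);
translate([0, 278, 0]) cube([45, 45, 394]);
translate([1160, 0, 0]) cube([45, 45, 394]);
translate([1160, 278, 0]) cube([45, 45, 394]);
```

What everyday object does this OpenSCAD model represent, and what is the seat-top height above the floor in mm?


A bench. The seat-top height is 440 mm.

A long slab on four corner posts — a bench. The slab sits at z = 394 with thickness 46, so the top is 394 + 46 = 440 mm.


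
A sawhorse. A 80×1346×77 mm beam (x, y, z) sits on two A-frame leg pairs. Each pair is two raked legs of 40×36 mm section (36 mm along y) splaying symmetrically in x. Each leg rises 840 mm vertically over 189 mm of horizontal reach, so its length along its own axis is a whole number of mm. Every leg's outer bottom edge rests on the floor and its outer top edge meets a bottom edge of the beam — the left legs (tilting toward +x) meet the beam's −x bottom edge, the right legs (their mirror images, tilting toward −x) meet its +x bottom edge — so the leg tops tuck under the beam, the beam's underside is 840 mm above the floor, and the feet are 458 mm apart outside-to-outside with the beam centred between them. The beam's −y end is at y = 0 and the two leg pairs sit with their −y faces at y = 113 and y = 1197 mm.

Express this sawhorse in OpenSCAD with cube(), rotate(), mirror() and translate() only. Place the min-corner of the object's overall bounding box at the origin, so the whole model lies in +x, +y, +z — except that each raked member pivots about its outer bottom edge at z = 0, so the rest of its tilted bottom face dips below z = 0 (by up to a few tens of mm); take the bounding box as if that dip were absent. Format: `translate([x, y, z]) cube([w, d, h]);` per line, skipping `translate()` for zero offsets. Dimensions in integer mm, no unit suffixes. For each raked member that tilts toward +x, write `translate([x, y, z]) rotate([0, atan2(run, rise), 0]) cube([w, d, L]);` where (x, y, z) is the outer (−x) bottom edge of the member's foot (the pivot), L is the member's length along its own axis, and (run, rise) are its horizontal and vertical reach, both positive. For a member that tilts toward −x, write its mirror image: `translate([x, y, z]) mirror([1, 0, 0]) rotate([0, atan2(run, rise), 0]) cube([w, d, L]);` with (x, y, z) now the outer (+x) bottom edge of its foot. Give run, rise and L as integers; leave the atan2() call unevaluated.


translate([189, 0, 840]) cube([80, 1346, 77]);
translate([0, 113, 0]) rotate([0, atan2(189, 840), 0]) cube([40, 36, 861]);
translate([458, 113, 0]) mirror([1, 0, 0]) rotate([0, atan2(189, 840), 0]) cube([40, 36, 861]);
translate([0, 1197, 0]) rotate([0, atan2(189, 840), 0]) cube([40, 36, 861]);
translate([458, 1197, 0]) mirror([1, 0, 0]) rotate([0, atan2(189, 840), 0]) cube([40, 36, 861]);


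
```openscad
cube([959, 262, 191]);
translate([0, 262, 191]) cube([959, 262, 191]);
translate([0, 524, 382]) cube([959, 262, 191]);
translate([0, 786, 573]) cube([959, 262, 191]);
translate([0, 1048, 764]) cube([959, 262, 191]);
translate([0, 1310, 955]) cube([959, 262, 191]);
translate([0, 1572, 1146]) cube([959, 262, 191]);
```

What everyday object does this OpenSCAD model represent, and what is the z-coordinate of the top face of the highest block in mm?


A staircase. The total rise is 1337 mm.

7 identical blocks, each offset up and back from the previous — a staircase. Each step is 191 mm tall and there are 7 of them, so the total rise is 7 × 191 = 1337 mm.


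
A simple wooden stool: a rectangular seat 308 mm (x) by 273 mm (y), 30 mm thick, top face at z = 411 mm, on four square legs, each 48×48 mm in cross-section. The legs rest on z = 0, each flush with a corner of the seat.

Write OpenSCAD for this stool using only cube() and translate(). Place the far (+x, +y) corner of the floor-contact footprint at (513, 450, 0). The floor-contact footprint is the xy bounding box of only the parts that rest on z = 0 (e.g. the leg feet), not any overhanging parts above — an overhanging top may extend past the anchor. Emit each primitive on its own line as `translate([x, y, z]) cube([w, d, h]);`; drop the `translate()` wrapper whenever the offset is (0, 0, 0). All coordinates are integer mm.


translate([205, 177, 381]) cube([308, 273, 30]);
translate([205, 177, 0]) cube([48, 48, 381]);
translate([465, 177, 0]) cube([48, 48, 381]);
translate([205, 402, 0]) cube([48, 48, 381]);
translate([465, 402, 0]) cube([48, 48, 381]);


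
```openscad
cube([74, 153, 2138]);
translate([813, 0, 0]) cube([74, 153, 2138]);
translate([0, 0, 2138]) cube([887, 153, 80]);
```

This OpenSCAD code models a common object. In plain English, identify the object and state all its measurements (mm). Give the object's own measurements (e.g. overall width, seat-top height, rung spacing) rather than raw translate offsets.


A door frame. The clear opening is 739 mm wide and 2138 mm high. Two 74 mm wide jambs, 153 mm deep, stand either side of the opening from the floor to the top of the opening. A 80 mm thick head sits across the top of both jambs, spanning the full outside width of the frame.


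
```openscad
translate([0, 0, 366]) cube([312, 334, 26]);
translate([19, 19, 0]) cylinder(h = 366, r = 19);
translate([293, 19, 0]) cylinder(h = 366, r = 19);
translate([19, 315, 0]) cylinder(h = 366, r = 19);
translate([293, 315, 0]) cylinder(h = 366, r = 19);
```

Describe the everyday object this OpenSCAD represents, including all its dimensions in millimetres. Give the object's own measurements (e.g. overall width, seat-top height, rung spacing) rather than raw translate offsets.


A simple wooden stool: a rectangular seat 312 mm (x) by 334 mm (y), 26 mm thick, top face at z = 392 mm, on four round legs, each 38 mm in diameter. The legs rest on z = 0, each leg's axis is inset half a diameter from the nearest pair of seat edges (so the leg's bounding box is flush with the corner).


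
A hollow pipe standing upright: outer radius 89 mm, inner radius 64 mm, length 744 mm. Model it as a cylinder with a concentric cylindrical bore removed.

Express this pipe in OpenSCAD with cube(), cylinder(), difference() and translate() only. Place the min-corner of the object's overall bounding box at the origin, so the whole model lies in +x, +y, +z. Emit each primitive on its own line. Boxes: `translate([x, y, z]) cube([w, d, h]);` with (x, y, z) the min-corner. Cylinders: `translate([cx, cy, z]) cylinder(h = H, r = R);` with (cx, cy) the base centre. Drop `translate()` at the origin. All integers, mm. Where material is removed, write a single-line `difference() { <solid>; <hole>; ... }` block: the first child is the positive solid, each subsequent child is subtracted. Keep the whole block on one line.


difference() { translate([89, 89, 0]) cylinder(h = 744, r = 89); translate([89, 89, 0]) cylinder(h = 744, r = 64); }


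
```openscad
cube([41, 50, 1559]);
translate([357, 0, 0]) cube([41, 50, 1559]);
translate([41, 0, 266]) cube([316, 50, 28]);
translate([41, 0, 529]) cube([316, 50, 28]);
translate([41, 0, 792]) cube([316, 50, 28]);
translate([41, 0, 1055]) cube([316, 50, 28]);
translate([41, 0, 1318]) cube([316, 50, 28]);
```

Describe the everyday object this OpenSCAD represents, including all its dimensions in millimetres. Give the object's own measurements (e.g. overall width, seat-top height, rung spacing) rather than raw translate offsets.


A straight ladder. Two 41×50 mm vertical rails, 1559 mm tall, stand 398 mm apart (outside-to-outside) with their front faces coplanar on the −y side. 5 rungs, each 50 mm deep and 28 mm tall, span between the inner faces of the rails, front faces flush with the rails. The lowest rung's underside is at z = 266 mm and rungs are spaced 263 mm apart (underside to underside).


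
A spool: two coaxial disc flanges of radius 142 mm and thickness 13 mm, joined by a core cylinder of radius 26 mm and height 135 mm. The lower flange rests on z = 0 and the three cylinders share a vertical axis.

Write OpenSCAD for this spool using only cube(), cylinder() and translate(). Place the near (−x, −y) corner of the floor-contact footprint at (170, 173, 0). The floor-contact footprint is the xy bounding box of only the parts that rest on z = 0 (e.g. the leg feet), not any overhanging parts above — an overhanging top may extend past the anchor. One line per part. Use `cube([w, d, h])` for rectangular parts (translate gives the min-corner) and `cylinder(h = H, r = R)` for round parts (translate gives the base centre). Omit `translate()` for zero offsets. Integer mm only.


translate([312, 315, 0]) cylinder(h = 13, r = 142);
translate([312, 315, 13]) cylinder(h = 135, r = 26);
translate([312, 315, 148]) cylinder(h = 13, r = 142);


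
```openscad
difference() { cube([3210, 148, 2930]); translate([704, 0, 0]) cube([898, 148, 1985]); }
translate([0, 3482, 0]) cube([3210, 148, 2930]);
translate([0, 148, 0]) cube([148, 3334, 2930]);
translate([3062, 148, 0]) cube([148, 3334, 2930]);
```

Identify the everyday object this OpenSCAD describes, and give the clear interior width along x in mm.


A single room. The interior width is 2914 mm.

Four walls enclosing a rectangle with a door in the front wall — a room. Outside width 3210 minus two 148 mm walls gives 2914 mm.


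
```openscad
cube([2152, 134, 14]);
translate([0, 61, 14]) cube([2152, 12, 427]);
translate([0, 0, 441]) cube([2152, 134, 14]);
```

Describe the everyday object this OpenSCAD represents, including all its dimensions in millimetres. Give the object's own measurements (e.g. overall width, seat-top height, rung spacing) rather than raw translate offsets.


An I-beam lying along x, 2152 mm long. Overall section height 455 mm. Two flanges 134 mm wide (y) and 14 mm thick, one on the floor and one at the top; a web 12 mm thick runs between them, centred on the flange width.


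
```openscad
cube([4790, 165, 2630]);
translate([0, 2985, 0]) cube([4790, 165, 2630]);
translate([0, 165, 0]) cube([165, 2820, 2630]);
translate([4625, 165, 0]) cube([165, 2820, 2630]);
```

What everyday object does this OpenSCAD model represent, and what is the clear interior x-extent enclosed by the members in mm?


A house (or room) frame. The interior width is 4460 mm.

Four 2630 mm walls enclosing a rectangle with no floor or roof — a room or house frame. Outside width is 4790 mm and wall thickness is 165 mm, so the interior width is 4790 − 2 × 165 = 4460 mm.


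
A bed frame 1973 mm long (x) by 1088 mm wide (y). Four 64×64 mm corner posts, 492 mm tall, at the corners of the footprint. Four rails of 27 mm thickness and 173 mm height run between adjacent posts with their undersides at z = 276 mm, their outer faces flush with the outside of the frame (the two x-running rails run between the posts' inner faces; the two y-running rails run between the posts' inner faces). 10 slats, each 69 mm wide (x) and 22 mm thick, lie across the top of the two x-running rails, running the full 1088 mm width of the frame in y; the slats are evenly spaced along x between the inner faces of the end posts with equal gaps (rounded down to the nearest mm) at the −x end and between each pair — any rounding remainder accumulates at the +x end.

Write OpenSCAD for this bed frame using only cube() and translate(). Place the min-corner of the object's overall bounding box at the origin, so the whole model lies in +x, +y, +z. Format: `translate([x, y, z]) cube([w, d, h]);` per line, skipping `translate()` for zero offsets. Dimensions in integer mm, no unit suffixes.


cube([64, 64, 492]);
translate([0, 1024, 0]) cube([64, 64, 492]);
translate([1909, 0, 0]) cube([64, 64, 492]);
translate([1909, 1024, 0]) cube([64, 64, 492]);
translate([64, 0, 276]) cube([1845, 27, 173]);
translate([64, 1061, 276]) cube([1845, 27, 173]);
translate([0, 64, 276]) cube([27, 960, 173]);
translate([1946, 64, 276]) cube([27, 960, 173]);
translate([169, 0, 449]) cube([69, 1088, 22]);
translate([343, 0, 449]) cube([69, 1088, 22]);
translate([517, 0, 449]) cube([69, 1088, 22]);
translate([691, 0, 449]) cube([69, 1088, 22]);
translate([865, 0, 449]) cube([69, 1088, 22]);
translate([1039, 0, 449]) cube([69, 1088, 22]);
translate([1213, 0, 449]) cube([69, 1088, 22]);
translate([1387, 0, 449]) cube([69, 1088, 22]);
translate([1561, 0, 449]) cube([69, 1088, 22]);
translate([1735, 0, 449]) cube([69, 1088, 22]);


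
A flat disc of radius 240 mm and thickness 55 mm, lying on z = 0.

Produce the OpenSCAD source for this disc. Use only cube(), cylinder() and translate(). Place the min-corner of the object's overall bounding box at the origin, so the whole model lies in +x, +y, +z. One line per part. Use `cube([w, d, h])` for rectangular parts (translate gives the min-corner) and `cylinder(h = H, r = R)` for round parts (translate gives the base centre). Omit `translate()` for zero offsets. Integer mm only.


translate([240, 240, 0]) cylinder(h = 55, r = 240);


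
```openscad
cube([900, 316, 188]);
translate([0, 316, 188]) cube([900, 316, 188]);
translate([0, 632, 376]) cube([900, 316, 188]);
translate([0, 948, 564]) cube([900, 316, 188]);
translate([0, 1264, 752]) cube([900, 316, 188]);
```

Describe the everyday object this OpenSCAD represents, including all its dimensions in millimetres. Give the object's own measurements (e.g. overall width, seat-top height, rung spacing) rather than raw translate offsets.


A straight staircase of 5 solid steps. Each step is 900 mm wide (x), 316 mm deep (y, the going) and 188 mm tall (the rise). The first step rests on the floor; each subsequent step sits one going further in +y and one rise higher in +z, directly behind and above the previous step with no overlap.


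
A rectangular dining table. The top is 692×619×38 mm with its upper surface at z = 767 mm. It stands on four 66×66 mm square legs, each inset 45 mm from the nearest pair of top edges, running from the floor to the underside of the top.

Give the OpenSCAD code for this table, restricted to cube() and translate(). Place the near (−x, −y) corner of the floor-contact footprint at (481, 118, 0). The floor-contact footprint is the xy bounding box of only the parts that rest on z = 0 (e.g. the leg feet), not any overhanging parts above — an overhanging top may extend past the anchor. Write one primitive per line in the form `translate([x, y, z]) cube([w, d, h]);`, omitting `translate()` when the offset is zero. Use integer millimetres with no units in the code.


translate([436, 73, 729]) cube([692, 619, 38]);
translate([481, 118, 0]) cube([66, 66, 729]);
translate([1017, 118, 0]) cube([66, 66, 729]);
translate([481, 581, 0]) cube([66, 66, 729]);
translate([1017, 581, 0]) cube([66, 66, 729]);


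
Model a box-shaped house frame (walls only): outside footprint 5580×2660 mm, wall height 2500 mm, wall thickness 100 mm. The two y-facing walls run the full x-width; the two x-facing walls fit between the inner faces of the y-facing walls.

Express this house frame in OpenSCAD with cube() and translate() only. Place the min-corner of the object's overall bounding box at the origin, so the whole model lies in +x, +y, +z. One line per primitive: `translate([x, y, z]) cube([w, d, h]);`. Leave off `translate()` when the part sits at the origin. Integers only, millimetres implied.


cube([5580, 100, 2500]);
translate([0, 2560, 0]) cube([5580, 100, 2500]);
translate([0, 100, 0]) cube([100, 2460, 2500]);
translate([5480, 100, 0]) cube([100, 2460, 2500]);


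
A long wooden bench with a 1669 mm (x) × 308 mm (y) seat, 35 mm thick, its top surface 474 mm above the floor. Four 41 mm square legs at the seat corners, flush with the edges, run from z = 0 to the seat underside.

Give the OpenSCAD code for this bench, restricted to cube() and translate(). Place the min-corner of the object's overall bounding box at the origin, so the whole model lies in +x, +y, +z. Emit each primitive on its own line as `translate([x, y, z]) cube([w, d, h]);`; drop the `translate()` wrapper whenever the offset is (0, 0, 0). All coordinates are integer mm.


translate([0, 0, 439]) cube([1669, 308, 35]);
cube([41, 41, 439]);
translate([0, 267, 0]) cube([41, 41, 439]);
translate([1628, 0, 0]) cube([41, 41, 439]);
translate([1628, 267, 0]) cube([41, 41, 439]);


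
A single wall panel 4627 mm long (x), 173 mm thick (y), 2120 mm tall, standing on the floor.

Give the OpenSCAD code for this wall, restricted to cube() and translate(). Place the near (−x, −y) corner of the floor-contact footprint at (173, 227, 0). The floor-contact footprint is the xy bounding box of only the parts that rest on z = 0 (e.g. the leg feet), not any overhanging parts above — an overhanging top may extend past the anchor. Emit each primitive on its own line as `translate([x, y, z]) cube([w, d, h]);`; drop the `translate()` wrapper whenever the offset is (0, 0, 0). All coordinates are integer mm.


translate([173, 227, 0]) cube([4627, 173, 2120]);


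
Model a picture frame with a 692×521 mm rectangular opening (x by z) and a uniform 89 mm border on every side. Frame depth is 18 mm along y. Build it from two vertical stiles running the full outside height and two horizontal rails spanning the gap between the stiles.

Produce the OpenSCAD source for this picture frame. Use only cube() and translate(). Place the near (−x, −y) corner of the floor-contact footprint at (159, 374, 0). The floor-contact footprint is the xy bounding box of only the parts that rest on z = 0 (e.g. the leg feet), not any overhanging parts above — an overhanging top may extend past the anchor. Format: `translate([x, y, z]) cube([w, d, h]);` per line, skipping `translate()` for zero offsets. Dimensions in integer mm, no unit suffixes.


translate([159, 374, 0]) cube([89, 18, 699]);
translate([940, 374, 0]) cube([89, 18, 699]);
translate([248, 374, 0]) cube([692, 18, 89]);
translate([248, 374, 610]) cube([692, 18, 89]);


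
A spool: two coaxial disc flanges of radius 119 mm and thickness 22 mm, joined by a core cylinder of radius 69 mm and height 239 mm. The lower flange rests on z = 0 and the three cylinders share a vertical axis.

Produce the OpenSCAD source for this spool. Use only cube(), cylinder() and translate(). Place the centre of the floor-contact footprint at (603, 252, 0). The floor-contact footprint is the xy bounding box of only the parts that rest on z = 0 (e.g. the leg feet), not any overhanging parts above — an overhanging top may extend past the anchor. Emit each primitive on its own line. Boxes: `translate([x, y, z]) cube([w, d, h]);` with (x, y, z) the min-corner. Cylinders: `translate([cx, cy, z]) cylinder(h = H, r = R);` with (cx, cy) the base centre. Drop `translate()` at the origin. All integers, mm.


translate([603, 252, 0]) cylinder(h = 22, r = 119);
translate([603, 252, 22]) cylinder(h = 239, r = 69);
translate([603, 252, 261]) cylinder(h = 22, r = 119);


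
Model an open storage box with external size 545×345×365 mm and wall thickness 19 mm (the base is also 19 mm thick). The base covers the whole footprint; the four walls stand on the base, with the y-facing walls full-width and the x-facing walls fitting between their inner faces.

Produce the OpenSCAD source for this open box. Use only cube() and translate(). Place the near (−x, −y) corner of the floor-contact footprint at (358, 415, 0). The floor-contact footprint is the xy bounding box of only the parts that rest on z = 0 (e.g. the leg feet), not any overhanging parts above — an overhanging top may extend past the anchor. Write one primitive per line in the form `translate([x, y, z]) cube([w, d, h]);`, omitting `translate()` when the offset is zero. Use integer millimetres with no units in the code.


translate([358, 415, 0]) cube([545, 345, 19]);
translate([358, 415, 19]) cube([545, 19, 346]);
translate([358, 741, 19]) cube([545, 19, 346]);
translate([358, 434, 19]) cube([19, 307, 346]);
translate([884, 434, 19]) cube([19, 307, 346]);


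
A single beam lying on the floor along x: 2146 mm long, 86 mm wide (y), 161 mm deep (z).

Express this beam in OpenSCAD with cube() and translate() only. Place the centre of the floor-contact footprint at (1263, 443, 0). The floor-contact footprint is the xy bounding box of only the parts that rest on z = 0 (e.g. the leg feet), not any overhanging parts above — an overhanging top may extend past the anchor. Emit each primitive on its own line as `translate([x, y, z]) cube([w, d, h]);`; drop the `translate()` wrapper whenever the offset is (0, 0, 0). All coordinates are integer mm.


translate([190, 400, 0]) cube([2146, 86, 161]);


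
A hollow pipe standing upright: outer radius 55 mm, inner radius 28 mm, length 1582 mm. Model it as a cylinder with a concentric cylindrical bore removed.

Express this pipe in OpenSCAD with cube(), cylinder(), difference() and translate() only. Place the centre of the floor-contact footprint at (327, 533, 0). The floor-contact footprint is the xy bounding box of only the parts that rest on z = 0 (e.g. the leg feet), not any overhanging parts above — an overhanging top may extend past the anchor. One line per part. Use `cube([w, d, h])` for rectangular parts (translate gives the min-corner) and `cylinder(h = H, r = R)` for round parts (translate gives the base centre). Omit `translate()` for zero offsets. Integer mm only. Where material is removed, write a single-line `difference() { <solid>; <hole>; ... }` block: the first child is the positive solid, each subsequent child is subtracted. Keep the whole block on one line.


difference() { translate([327, 533, 0]) cylinder(h = 1582, r = 55); translate([327, 533, 0]) cylinder(h = 1582, r = 28); }


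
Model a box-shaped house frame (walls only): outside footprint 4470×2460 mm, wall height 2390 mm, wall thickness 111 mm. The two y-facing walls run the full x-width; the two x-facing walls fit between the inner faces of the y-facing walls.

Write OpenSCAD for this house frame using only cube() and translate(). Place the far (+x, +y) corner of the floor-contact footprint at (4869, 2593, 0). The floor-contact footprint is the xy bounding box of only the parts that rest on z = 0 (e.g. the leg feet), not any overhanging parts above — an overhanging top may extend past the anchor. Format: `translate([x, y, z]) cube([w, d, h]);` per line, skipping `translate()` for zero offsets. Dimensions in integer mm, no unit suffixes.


translate([399, 133, 0]) cube([4470, 111, 2390]);
translate([399, 2482, 0]) cube([4470, 111, 2390]);
translate([399, 244, 0]) cube([111, 2238, 2390]);
translate([4758, 244, 0]) cube([111, 2238, 2390]);
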